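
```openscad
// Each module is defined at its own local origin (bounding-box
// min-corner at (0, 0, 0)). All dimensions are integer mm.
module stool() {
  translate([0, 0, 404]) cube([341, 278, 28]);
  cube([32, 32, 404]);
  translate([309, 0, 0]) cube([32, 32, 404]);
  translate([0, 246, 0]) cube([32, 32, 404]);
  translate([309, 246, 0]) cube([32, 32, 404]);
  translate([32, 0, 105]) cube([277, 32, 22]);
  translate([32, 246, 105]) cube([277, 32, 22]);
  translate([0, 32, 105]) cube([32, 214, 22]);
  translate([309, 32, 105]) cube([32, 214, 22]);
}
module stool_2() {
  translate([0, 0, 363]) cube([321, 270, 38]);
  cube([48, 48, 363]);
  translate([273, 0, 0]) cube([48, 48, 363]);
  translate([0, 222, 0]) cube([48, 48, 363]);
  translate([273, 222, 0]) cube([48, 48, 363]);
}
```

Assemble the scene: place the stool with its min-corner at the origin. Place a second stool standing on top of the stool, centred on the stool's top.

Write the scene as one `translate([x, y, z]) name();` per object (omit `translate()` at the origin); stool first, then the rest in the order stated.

stool();
translate([10, 4, 432]) stool_2();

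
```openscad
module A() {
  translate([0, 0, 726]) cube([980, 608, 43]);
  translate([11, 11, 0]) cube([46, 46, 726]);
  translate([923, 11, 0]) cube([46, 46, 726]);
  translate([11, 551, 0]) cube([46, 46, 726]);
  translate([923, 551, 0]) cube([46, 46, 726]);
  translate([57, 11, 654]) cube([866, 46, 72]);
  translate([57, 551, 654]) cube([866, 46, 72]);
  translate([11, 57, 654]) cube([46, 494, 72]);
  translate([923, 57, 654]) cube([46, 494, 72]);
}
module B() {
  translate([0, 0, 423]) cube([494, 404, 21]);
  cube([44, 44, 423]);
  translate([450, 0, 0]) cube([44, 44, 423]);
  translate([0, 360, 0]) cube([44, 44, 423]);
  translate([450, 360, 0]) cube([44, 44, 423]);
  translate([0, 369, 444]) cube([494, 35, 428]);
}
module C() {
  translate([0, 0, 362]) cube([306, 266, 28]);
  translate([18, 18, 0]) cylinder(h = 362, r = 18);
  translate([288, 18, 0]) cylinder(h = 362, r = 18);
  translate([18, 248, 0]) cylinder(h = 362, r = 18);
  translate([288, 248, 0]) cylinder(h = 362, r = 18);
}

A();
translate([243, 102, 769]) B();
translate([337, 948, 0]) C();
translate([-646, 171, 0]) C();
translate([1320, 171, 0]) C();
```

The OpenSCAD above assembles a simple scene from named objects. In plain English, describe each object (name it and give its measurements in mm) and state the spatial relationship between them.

A is a rectangular dining table. The top is 980×608×43 mm with its upper surface at z = 769 mm. It stands on four 46×46 mm square legs, each inset 11 mm from the nearest pair of top edges, running from the floor to the underside of the top. Four apron rails, 46 mm thick and 72 mm tall, run between adjacent legs with their top edges flush with the underside of the top and their outer faces flush with the legs' outer faces.

B is a chair: 494×404 mm seat, 21 mm thick, top at z = 444 mm, on four 44 mm square corner legs flush with the seat edges. A 35 mm thick backrest slab spans the full seat width, extending 428 mm above the seat top, its back face flush with the seat's +y edge.

C is a simple wooden stool: a rectangular seat 306 mm (x) by 266 mm (y), 28 mm thick, top face at z = 390 mm, on four round legs, each 36 mm in diameter. The legs rest on z = 0, each leg's axis is inset half a diameter from the nearest pair of seat edges (so the leg's bounding box is flush with the corner).

The chair is on top of the table, centred. Three stools sit around the table at the +y, −x, +x sides.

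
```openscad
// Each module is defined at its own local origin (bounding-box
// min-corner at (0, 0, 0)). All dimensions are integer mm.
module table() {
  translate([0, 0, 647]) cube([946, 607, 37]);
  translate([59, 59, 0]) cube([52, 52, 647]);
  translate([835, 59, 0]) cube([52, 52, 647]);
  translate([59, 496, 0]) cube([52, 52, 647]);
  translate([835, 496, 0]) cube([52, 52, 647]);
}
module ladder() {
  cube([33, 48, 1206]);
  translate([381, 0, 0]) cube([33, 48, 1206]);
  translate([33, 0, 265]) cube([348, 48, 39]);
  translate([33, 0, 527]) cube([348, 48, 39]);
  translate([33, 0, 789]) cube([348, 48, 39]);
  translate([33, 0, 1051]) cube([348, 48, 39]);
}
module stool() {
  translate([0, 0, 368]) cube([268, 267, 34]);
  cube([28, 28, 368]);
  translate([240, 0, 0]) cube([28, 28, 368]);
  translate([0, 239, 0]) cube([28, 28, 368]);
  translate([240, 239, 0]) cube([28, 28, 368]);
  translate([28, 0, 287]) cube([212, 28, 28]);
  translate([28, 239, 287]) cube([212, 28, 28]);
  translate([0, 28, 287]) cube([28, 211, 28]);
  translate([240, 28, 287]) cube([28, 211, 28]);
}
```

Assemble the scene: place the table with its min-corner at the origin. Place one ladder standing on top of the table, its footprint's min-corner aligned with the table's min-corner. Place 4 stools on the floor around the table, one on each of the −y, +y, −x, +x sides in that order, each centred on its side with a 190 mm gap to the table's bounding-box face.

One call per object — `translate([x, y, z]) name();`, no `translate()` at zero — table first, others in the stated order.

table();
translate([0, 0, 684]) ladder();
translate([339, -457, 0]) stool();
translate([339, 797, 0]) stool();
translate([-458, 170, 0]) stool();
translate([1136, 170, 0]) stool();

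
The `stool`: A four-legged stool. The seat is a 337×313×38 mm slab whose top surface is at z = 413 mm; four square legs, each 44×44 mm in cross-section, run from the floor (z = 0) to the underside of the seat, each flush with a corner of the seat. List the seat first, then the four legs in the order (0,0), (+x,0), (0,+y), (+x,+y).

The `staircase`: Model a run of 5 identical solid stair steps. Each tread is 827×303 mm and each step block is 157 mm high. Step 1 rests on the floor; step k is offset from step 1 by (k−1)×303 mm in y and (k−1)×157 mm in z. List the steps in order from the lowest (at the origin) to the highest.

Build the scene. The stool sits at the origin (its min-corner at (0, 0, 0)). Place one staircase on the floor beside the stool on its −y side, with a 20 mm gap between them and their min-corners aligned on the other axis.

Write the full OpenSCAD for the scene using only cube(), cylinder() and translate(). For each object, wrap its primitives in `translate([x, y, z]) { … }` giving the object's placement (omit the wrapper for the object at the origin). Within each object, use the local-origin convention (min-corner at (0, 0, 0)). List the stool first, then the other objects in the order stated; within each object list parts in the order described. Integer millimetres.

translate([0, 0, 375]) cube([337, 313, 38]);
cube([44, 44, 375]);
translate([293, 0, 0]) cube([44, 44, 375]);
translate([0, 269, 0]) cube([44, 44, 375]);
translate([293, 269, 0]) cube([44, 44, 375]);
translate([0, -1535, 0]) {
  cube([827, 303, 157]);
  translate([0, 303, 157]) cube([827, 303, 157]);
  translate([0, 606, 314]) cube([827, 303, 157]);
  translate([0, 909, 471]) cube([827, 303, 157]);
  translate([0, 1212, 628]) cube([827, 303, 157]);
}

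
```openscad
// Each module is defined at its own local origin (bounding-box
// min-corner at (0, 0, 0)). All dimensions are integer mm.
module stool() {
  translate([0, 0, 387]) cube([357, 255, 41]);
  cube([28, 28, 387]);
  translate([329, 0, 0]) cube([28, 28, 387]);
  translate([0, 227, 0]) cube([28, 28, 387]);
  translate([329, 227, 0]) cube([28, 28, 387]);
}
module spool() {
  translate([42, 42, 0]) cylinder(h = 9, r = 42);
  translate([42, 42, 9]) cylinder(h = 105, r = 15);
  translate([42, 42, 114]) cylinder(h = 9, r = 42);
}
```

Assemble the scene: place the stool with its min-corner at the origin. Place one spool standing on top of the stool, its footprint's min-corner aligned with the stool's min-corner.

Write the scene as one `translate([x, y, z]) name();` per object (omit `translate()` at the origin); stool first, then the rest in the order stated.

stool();
translate([0, 0, 428]) spool();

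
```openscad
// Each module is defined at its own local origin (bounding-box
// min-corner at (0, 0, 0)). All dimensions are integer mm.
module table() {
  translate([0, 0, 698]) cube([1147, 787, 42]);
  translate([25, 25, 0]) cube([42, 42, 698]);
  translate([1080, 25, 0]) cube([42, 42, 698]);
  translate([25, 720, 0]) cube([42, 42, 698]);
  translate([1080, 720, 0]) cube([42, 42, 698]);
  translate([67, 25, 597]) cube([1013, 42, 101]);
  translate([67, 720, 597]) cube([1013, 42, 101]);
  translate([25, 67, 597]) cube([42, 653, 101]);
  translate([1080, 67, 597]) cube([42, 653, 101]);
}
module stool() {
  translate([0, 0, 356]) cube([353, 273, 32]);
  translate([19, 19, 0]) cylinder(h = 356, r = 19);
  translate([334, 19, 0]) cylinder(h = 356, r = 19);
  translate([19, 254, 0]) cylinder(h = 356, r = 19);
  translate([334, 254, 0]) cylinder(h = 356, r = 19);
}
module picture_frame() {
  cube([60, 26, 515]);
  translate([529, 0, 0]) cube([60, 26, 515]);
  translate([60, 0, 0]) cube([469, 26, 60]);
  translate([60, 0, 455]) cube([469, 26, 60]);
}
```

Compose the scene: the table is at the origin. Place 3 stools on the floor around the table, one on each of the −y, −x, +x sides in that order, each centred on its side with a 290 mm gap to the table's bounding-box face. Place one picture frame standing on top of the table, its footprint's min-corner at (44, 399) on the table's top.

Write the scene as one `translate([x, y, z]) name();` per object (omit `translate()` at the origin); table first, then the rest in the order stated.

table();
translate([397, -563, 0]) stool();
translate([-643, 257, 0]) stool();
translate([1437, 257, 0]) stool();
translate([44, 399, 740]) picture_frame();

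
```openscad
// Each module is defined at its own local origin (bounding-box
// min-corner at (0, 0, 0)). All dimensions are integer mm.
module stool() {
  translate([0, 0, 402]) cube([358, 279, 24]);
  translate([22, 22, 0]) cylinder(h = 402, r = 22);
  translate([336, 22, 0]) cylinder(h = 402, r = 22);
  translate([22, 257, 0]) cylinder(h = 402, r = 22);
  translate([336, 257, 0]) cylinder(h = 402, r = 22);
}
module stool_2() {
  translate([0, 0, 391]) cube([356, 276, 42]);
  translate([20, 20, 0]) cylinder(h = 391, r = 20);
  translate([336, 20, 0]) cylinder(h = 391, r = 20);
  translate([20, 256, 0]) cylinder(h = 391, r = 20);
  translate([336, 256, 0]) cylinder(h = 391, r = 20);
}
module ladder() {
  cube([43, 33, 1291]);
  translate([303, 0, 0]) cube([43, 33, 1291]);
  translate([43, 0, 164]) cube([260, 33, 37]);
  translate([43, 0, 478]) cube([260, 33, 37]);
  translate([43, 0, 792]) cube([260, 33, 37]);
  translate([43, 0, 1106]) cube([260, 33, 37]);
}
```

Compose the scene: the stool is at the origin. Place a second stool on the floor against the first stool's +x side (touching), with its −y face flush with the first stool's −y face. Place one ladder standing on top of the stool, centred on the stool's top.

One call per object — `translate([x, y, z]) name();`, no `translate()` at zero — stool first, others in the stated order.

stool();
translate([358, 0, 0]) stool_2();
translate([6, 123, 426]) ladder();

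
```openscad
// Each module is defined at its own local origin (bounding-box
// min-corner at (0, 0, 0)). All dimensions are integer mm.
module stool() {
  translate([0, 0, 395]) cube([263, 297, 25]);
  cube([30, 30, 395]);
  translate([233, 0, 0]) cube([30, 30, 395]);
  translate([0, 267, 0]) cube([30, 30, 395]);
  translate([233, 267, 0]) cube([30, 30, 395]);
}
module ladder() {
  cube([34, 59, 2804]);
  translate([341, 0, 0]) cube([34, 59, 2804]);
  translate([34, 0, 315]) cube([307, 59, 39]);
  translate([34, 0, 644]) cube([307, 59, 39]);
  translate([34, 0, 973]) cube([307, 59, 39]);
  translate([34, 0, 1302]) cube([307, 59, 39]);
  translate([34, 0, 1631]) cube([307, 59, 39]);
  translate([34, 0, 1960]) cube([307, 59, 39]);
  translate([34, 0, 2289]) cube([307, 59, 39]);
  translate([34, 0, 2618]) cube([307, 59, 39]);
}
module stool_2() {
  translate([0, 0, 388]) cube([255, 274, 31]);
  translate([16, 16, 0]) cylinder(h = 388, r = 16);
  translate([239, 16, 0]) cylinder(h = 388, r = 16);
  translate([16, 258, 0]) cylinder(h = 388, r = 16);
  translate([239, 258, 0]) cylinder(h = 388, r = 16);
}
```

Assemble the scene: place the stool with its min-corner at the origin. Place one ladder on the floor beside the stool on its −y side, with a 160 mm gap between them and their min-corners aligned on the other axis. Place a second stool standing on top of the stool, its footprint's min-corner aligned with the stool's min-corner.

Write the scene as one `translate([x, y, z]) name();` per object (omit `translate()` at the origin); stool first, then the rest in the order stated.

stool();
translate([0, -219, 0]) ladder();
translate([0, 0, 420]) stool_2();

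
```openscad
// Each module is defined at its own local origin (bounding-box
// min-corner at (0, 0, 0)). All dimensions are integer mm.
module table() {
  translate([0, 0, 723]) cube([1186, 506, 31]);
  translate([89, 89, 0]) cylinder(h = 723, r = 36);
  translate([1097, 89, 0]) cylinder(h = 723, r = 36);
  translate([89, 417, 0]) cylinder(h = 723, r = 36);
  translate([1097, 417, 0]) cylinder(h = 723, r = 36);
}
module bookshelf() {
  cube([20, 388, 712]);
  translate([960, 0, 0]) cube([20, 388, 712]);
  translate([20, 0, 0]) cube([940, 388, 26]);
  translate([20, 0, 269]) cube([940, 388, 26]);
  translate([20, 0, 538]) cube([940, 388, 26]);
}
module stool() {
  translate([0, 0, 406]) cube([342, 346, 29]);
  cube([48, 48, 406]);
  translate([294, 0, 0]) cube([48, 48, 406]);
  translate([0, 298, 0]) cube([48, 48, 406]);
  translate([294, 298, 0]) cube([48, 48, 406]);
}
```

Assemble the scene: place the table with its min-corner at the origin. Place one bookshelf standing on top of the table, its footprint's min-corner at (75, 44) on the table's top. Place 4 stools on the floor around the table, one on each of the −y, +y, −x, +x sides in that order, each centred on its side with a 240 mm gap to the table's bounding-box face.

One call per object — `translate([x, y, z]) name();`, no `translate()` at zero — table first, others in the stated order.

table();
translate([75, 44, 754]) bookshelf();
translate([422, -586, 0]) stool();
translate([422, 746, 0]) stool();
translate([-582, 80, 0]) stool();
translate([1426, 80, 0]) stool();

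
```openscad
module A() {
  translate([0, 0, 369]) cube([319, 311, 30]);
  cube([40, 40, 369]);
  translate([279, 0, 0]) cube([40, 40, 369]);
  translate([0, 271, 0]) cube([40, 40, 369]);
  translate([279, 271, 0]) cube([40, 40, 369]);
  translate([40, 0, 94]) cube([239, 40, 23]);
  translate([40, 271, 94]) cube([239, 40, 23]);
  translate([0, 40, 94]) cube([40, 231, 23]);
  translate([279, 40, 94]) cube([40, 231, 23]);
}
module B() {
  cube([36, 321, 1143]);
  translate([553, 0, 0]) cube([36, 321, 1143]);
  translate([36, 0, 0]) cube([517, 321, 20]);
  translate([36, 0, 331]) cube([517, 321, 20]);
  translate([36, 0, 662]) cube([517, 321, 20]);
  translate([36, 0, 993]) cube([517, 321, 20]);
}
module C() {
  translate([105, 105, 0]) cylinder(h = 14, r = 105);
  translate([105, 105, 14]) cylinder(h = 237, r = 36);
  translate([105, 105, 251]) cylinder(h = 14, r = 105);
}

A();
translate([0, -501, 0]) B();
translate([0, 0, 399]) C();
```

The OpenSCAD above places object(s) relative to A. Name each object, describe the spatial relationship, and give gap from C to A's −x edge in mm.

The spool's min-x is at 0; the stool's min-x is 0; gap = 0 mm.

A is a stool. B is a bookshelf. C is a spool. The bookshelf is on the floor beside the stool on its −y side. The spool is on top of the stool. The gap from the spool to the stool's −x edge is 0 mm.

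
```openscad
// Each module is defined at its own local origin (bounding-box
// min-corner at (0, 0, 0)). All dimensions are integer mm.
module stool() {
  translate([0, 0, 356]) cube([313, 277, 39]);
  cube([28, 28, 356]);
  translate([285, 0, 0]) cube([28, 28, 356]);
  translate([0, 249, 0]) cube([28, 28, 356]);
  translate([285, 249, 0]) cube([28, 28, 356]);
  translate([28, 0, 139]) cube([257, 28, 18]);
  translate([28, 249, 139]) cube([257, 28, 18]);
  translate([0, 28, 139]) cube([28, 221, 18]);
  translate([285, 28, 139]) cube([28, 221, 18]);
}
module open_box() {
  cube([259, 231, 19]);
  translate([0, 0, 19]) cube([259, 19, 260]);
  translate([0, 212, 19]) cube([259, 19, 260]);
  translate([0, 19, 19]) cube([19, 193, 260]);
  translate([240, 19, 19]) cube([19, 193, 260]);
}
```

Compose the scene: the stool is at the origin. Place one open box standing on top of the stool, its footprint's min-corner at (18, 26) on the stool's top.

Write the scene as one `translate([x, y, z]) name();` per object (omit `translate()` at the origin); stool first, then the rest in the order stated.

stool();
translate([18, 26, 395]) open_box();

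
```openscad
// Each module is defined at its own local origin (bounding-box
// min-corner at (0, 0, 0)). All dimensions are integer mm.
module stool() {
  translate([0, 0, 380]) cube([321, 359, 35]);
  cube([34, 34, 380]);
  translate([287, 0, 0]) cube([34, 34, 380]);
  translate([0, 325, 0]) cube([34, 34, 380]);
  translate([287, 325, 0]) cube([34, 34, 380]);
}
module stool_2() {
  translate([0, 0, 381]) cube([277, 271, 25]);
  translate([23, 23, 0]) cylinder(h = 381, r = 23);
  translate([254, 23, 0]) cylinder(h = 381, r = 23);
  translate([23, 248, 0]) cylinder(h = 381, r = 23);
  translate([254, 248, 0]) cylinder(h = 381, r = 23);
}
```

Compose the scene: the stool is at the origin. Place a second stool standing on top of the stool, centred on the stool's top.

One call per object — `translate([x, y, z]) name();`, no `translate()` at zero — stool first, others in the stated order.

stool();
translate([22, 44, 415]) stool_2();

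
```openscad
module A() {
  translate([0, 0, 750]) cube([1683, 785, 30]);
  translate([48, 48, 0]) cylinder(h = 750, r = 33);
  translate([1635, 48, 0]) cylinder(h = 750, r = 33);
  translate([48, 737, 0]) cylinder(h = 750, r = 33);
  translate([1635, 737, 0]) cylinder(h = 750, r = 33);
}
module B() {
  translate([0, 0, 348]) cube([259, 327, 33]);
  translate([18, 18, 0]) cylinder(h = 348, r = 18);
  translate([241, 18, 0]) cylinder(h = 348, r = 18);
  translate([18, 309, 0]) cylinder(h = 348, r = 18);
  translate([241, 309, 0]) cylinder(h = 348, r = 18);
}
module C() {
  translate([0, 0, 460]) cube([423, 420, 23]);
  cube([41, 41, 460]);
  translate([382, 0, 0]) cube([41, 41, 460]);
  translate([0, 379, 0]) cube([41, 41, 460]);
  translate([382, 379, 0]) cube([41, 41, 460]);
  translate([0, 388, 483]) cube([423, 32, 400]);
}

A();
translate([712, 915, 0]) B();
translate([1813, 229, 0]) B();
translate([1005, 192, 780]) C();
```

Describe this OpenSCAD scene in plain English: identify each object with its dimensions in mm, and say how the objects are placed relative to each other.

A is a rectangular dining table. The top is 1683×785×30 mm with its upper surface at z = 780 mm. It stands on four round legs of 66 mm diameter, each leg's bounding box inset 15 mm from the nearest pair of top edges, running from the floor to the underside of the top.

B is a simple wooden stool: a rectangular seat 259 mm (x) by 327 mm (y), 33 mm thick, top face at z = 381 mm, on four round legs, each 36 mm in diameter. The legs rest on z = 0, each leg's axis is inset half a diameter from the nearest pair of seat edges (so the leg's bounding box is flush with the corner).

C is a chair. The seat is a 423×420×23 mm slab with its top at z = 483 mm, on four 41×41 mm corner legs (flush with the seat edges, standing on z = 0). A flat backrest 32 mm thick, 400 mm tall, spans the full seat width and rises from the seat top along its +y edge, rear face flush with the rear of the seat.

Two stools sit around the table at the +y, +x sides. The chair is on top of the table.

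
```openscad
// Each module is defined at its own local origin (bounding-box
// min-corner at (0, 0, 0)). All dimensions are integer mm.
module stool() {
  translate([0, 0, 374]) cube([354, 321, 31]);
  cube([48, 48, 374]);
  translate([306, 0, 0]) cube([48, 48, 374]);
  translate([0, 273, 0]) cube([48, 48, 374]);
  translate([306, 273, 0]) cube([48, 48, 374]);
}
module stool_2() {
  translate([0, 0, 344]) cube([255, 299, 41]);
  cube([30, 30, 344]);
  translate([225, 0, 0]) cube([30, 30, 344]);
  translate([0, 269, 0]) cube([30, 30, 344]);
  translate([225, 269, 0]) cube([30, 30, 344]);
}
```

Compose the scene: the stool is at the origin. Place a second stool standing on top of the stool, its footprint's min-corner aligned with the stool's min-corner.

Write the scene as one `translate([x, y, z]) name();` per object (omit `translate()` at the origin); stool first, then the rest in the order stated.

stool();
translate([0, 0, 405]) stool_2();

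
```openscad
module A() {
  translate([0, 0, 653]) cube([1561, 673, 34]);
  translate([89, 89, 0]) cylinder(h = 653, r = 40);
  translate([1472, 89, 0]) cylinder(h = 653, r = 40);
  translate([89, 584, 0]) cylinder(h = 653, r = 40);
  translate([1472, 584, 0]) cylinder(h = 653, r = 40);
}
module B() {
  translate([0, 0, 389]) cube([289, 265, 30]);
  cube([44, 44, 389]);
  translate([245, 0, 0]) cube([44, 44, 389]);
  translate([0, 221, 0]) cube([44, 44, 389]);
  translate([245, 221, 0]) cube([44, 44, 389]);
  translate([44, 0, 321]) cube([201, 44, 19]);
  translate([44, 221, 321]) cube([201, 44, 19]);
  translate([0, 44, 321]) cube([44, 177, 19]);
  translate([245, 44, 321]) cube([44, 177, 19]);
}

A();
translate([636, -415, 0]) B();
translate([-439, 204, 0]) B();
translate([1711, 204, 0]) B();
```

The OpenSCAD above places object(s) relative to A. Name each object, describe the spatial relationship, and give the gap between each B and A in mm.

Each stool's nearest face is 150 mm from the table's bounding box.

A is a table. B is a stool. Three stools sit around the table at the −y, −x, +x sides. The gap between each stool and the table is 150 mm.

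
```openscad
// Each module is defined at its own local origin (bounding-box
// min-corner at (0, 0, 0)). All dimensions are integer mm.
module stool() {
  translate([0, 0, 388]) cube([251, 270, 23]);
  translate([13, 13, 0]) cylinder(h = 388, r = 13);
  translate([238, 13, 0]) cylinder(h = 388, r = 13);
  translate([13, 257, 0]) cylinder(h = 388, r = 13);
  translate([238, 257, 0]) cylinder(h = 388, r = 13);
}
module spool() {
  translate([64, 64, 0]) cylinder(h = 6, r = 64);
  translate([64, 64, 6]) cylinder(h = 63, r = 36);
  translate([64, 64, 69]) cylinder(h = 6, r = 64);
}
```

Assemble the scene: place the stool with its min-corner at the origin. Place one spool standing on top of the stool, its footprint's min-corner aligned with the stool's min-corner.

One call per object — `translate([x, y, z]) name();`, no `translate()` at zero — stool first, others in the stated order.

stool();
translate([0, 0, 411]) spool();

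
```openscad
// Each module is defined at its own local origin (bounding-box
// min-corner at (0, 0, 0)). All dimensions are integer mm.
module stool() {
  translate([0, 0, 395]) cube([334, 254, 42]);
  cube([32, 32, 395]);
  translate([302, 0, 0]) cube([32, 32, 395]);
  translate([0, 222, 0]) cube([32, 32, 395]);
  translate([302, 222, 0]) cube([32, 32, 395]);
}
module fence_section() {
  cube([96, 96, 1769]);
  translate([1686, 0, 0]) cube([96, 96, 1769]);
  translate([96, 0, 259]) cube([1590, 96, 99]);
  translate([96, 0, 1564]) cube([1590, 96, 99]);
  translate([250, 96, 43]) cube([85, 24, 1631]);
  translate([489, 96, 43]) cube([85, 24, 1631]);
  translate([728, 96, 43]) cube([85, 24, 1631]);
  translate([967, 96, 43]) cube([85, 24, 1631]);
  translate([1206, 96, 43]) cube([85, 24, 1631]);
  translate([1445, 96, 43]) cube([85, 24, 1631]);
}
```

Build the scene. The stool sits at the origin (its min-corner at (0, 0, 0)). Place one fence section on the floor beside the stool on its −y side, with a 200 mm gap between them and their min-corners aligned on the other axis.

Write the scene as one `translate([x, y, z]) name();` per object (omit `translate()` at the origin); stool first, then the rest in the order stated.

stool();
translate([0, -320, 0]) fence_section();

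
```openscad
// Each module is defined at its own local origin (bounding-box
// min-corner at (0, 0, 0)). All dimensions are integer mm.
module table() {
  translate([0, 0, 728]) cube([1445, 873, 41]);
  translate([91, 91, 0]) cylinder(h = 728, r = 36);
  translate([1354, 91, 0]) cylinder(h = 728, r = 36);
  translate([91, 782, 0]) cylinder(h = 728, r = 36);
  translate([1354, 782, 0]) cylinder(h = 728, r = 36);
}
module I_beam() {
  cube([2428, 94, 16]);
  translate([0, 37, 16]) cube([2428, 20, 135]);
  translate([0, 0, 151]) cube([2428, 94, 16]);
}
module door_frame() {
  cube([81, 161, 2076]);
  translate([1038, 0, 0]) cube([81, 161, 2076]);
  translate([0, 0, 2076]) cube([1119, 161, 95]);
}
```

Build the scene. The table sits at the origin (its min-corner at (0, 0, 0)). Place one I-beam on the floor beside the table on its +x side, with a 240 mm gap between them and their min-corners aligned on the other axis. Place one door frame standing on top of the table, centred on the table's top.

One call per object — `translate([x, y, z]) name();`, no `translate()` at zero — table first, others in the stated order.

table();
translate([1685, 0, 0]) I_beam();
translate([163, 356, 769]) door_frame();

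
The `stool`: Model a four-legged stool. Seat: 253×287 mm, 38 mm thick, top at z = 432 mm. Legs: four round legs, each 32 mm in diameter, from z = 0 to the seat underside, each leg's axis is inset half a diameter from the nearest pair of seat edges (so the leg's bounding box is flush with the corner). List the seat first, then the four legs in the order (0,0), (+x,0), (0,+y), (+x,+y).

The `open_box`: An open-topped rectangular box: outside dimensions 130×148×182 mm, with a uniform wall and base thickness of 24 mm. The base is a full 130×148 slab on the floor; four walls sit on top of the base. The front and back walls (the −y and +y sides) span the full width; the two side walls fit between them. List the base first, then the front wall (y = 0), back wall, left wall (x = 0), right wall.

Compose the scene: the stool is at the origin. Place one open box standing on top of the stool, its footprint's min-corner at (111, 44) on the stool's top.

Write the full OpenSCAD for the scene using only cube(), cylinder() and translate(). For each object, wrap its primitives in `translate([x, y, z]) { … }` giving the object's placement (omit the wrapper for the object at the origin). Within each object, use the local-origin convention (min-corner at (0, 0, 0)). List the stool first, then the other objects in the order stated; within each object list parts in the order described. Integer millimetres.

translate([0, 0, 394]) cube([253, 287, 38]);
translate([16, 16, 0]) cylinder(h = 394, r = 16);
translate([237, 16, 0]) cylinder(h = 394, r = 16);
translate([16, 271, 0]) cylinder(h = 394, r = 16);
translate([237, 271, 0]) cylinder(h = 394, r = 16);
translate([111, 44, 432]) {
  cube([130, 148, 24]);
  translate([0, 0, 24]) cube([130, 24, 158]);
  translate([0, 124, 24]) cube([130, 24, 158]);
  translate([0, 24, 24]) cube([24, 100, 158]);
  translate([106, 24, 24]) cube([24, 100, 158]);
}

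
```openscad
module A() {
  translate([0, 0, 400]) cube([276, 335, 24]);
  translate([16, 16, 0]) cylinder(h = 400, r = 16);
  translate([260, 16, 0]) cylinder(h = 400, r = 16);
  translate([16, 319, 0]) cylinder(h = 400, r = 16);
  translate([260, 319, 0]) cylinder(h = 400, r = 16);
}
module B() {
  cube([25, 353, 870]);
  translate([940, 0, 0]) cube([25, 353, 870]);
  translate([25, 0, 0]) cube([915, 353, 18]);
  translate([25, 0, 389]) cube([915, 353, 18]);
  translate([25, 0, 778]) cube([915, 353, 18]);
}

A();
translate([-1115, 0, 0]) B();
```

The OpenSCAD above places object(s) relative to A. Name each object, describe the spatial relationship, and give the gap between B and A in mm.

The bookshelf's nearest face is 150 mm from the stool's −x face.

A is a stool. B is a bookshelf. The bookshelf is on the floor beside the stool on its −x side. The gap between the bookshelf and the stool is 150 mm.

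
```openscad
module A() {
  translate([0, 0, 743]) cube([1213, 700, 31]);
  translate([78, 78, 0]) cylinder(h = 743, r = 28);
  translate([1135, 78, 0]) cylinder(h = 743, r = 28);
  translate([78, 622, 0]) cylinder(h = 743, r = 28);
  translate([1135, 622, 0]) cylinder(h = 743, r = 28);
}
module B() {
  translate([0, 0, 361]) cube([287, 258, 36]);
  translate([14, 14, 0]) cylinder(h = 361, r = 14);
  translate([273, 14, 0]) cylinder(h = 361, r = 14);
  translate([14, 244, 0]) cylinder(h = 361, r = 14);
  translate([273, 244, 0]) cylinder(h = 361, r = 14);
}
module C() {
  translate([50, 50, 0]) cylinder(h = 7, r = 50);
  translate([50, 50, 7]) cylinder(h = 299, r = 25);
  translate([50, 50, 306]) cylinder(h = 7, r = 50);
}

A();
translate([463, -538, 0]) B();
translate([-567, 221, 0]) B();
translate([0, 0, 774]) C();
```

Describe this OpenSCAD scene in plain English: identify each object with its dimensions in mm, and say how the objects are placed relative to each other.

A is a rectangular dining table. The top is 1213×700×31 mm with its upper surface at z = 774 mm. It stands on four round legs of 56 mm diameter, each leg's bounding box inset 50 mm from the nearest pair of top edges, running from the floor to the underside of the top.

B is a four-legged stool. The seat is a 287×258×36 mm slab whose top surface is at z = 397 mm; four round legs, each 28 mm in diameter, run from the floor (z = 0) to the underside of the seat, each leg's axis is inset half a diameter from the nearest pair of seat edges (so the leg's bounding box is flush with the corner).

C is a spool: two coaxial disc flanges of radius 50 mm and thickness 7 mm, joined by a core cylinder of radius 25 mm and height 299 mm. The lower flange rests on z = 0 and the three cylinders share a vertical axis.

Two stools sit around the table at the −y, −x sides. The spool is on top of the table.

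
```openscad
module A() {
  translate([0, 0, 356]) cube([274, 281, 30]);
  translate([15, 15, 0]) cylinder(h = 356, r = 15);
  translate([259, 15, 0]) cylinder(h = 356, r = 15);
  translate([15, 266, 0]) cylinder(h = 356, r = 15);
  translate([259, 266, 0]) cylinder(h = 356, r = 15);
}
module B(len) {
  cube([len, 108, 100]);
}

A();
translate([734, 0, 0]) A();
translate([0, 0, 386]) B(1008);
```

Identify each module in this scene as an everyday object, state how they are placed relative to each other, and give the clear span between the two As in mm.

A is a stool. B is a beam. A beam spans the tops of two stools. The clear span between the two stools is 460 mm.

Second stool starts at x = 734; first ends at x = 274; clear span = 734 − 274 = 460 mm.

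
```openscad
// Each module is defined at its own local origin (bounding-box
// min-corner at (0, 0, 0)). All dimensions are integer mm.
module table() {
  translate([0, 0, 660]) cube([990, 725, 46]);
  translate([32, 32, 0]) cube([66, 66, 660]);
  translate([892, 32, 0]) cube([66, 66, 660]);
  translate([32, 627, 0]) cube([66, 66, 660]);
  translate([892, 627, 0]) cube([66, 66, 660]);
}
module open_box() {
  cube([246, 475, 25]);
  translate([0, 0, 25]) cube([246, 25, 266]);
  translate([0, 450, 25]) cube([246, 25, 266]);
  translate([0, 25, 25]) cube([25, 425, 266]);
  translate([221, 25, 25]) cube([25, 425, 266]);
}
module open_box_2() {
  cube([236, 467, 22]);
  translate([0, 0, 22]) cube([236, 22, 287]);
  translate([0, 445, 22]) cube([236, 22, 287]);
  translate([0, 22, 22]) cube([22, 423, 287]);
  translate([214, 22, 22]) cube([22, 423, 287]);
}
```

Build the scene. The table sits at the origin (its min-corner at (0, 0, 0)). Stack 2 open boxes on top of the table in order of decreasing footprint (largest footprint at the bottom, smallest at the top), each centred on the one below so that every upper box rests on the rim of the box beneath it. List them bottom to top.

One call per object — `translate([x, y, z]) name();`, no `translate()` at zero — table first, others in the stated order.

table();
translate([372, 125, 706]) open_box();
translate([377, 129, 997]) open_box_2();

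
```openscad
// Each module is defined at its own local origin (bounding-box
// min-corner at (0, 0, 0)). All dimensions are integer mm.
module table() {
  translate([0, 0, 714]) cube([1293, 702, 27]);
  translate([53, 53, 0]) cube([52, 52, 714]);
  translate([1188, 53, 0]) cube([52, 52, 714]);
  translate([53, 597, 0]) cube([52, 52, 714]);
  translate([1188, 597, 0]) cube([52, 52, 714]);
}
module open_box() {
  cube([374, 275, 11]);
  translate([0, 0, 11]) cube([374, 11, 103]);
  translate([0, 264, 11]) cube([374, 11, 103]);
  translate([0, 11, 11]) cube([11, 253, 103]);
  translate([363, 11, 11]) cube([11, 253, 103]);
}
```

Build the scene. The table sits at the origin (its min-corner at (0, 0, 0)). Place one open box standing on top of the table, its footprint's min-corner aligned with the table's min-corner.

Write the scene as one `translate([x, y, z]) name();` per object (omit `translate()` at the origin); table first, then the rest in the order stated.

table();
translate([0, 0, 741]) open_box();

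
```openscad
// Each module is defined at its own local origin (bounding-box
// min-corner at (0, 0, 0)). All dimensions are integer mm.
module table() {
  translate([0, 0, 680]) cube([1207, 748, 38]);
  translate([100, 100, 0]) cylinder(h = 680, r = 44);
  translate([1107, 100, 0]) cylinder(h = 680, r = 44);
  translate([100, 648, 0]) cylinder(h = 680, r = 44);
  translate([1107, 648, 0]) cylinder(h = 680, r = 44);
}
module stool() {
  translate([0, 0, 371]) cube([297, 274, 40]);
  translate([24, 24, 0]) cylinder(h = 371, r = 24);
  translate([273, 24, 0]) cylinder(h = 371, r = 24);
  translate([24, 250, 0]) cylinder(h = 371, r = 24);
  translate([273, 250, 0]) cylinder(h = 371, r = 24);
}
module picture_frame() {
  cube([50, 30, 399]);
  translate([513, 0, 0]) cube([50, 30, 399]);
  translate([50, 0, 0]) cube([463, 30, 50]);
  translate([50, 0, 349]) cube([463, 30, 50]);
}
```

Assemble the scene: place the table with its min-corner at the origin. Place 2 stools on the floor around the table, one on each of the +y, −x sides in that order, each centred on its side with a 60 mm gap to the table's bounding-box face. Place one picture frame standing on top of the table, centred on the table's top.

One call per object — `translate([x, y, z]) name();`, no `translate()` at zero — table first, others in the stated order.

table();
translate([455, 808, 0]) stool();
translate([-357, 237, 0]) stool();
translate([322, 359, 718]) picture_frame();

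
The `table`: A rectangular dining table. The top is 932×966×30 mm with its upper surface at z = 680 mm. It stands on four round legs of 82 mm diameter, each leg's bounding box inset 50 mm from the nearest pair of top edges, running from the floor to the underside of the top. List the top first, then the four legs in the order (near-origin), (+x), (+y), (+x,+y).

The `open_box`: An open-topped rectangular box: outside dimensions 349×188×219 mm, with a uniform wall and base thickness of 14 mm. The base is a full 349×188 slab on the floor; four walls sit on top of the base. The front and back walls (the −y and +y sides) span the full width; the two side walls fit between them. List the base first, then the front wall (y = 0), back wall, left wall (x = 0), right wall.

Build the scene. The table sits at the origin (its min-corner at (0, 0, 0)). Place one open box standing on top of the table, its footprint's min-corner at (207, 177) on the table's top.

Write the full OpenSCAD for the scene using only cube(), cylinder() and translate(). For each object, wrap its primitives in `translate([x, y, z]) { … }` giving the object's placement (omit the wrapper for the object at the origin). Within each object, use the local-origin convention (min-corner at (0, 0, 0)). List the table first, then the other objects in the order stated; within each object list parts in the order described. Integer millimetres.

translate([0, 0, 650]) cube([932, 966, 30]);
translate([91, 91, 0]) cylinder(h = 650, r = 41);
translate([841, 91, 0]) cylinder(h = 650, r = 41);
translate([91, 875, 0]) cylinder(h = 650, r = 41);
translate([841, 875, 0]) cylinder(h = 650, r = 41);
translate([207, 177, 680]) {
  cube([349, 188, 14]);
  translate([0, 0, 14]) cube([349, 14, 205]);
  translate([0, 174, 14]) cube([349, 14, 205]);
  translate([0, 14, 14]) cube([14, 160, 205]);
  translate([335, 14, 14]) cube([14, 160, 205]);
}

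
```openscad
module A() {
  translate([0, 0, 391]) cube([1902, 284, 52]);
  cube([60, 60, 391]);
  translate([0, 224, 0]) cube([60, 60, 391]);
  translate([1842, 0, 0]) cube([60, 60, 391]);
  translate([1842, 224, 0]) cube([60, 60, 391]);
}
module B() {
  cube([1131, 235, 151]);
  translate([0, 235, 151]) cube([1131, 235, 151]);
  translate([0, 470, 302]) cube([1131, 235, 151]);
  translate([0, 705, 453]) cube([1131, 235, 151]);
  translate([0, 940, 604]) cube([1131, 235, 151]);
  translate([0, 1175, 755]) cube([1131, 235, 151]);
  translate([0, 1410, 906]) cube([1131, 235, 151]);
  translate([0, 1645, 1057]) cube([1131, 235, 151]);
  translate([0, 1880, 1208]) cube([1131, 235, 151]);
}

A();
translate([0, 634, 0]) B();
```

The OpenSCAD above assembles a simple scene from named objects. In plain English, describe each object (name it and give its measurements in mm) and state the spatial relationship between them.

A is a long wooden bench with a 1902 mm (x) × 284 mm (y) seat, 52 mm thick, its top surface 443 mm above the floor. Four 60 mm square legs at the seat corners, flush with the edges, run from z = 0 to the seat underside.

B is a run of 9 identical solid stair steps. Each tread is 1131×235 mm and each step block is 151 mm high. Step 1 rests on the floor; step k is offset from step 1 by (k−1)×235 mm in y and (k−1)×151 mm in z.

The staircase is on the floor beside the bench on its +y side.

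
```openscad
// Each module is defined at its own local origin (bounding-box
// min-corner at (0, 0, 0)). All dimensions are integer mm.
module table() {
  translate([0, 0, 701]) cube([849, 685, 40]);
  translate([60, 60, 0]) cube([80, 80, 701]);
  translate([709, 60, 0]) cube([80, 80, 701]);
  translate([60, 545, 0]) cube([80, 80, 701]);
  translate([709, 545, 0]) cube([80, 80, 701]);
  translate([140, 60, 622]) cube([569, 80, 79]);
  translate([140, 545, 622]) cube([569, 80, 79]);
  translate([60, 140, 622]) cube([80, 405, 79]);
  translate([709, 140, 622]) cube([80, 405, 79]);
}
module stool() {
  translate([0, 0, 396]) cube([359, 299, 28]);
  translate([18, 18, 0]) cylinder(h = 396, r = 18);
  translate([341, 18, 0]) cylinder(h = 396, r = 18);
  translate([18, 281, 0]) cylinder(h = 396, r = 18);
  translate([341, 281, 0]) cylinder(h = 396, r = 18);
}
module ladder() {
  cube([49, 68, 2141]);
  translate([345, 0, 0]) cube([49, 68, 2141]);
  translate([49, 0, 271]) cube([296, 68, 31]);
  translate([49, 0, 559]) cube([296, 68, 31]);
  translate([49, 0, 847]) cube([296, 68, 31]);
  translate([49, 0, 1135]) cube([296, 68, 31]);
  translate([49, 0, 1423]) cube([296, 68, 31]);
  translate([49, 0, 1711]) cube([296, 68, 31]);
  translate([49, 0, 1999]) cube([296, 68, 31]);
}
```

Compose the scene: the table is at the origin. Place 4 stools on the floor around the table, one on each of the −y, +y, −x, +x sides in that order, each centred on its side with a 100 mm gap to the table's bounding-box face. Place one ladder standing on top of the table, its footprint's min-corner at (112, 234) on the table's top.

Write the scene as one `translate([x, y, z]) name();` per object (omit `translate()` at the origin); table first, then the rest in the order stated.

table();
translate([245, -399, 0]) stool();
translate([245, 785, 0]) stool();
translate([-459, 193, 0]) stool();
translate([949, 193, 0]) stool();
translate([112, 234, 741]) ladder();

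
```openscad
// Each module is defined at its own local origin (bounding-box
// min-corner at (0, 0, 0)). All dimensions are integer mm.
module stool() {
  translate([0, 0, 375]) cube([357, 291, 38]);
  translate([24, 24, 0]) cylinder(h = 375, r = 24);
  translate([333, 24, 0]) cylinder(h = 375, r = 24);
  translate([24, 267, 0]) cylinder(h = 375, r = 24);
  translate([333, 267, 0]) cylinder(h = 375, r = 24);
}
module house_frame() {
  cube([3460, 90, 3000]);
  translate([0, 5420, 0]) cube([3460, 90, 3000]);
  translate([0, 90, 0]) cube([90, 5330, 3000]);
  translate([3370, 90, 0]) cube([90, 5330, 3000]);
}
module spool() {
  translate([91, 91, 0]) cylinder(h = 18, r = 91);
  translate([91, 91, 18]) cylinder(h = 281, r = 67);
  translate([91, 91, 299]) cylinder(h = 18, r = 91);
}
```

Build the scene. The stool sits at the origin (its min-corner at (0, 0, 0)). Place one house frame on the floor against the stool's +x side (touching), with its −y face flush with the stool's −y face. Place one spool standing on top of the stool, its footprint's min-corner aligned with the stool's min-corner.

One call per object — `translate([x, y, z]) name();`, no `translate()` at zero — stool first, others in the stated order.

stool();
translate([357, 0, 0]) house_frame();
translate([0, 0, 413]) spool();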